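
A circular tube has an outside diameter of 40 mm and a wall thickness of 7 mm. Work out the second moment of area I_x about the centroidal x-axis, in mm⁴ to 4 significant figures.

I_x ≈ 1.032 × 10⁵ mm⁴

Decompose the section into non-overlapping parts with the origin at the bottom-left of its bounding rectangle.
Outer circle: ⌀40, A = 1256.64 mm², y = 20 mm, Ī = 125 664 mm⁴.
Bore (subtracted): ⌀26, A = 530.929 mm², y = 20 mm, Ī = 22431.8 mm⁴.
By symmetry the centroid is at mid-height, ȳ = 20 mm.
All pieces are centred on the centroidal x-axis, so I = ΣĪ (holes subtracted) = 103 232 mm⁴.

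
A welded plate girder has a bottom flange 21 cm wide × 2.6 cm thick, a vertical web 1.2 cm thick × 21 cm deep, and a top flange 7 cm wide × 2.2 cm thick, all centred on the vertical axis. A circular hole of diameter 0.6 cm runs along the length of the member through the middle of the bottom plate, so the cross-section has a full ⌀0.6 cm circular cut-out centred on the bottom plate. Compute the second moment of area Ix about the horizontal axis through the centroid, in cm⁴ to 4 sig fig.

Ix ≈ 8347 cm⁴

Treat the section as a set of non-overlapping primitives; coordinates are from the bounding-box lower-left.
Bottom plate: 21 × 2.6, A = 54.6 cm², y = 1.3 cm, Ī = 30.758 cm⁴.
Web plate: 1.2 × 21, A = 25.2 cm², y = 13.1 cm, Ī = 926.1 cm⁴.
Top plate: 7 × 2.2, A = 15.4 cm², y = 24.7 cm, Ī = 6.21133 cm⁴.
Hole (subtracted): ⌀0.6, A = 0.282743 cm², y = 1.3 cm, Ī = 0.00636173 cm⁴.
Centroid: ȳ = ΣA·y / ΣA = 8.2294 cm.
Transfer each piece to the horizontal axis through the centroid using Ī + A·d² with d = y − 8.2294:
  bottom plate: d = -6.9294 cm → contributes +2652.47 cm⁴
  web plate: d = 4.8706 cm → contributes +1523.91 cm⁴
  top plate: d = 16.4706 cm → contributes +4183.93 cm⁴
  hole: d = -6.9294 cm → contributes −13.5827 cm⁴
Total I = 8346.73 cm⁴.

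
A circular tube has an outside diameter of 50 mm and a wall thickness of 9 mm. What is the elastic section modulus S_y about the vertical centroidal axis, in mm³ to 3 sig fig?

S_y ≈ 1.02 × 10⁴ mm³

Break the section into simple shapes (no overlaps), measuring from the bottom-left corner of the bounding box.
Outer circle: ⌀50, A = 1963.5 mm², x = 25 mm, Ī = 306 796 mm⁴.
Bore (subtracted): ⌀32, A = 804.25 mm², x = 25 mm, Ī = 51 472 mm⁴.
By symmetry the centroid is at mid-width, x̄ = 25 mm.
All pieces are centred on the vertical centroidal axis, so I = ΣĪ (holes subtracted) = 255 324 mm⁴.
Extreme fibre distance c = 25 mm; S = I/c = 10 213 mm³.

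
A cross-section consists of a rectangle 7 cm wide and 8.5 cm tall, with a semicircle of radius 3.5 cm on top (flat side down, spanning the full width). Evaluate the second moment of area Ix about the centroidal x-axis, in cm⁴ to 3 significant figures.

Ix ≈ 853 cm⁴

Split into non-overlapping primitives; take the origin at the lower-left of the bounding box.
Rectangular body: 7 × 8.5, A = 59.5 cm², y = 4.25 cm, Ī = 358.24 cm⁴.
Semicircular cap: semicircle r = 3.5, A = 19.242 cm², y = 9.9854 cm, Ī = 16.47 cm⁴.
Centroid: ȳ = ΣA·y / ΣA = 5.6516 cm.
Transfer each piece to the centroidal x-axis using Ī + A·d² with d = y − 5.6516:
  rectangular body: d = -1.4016 cm → contributes +475.12 cm⁴
  semicircular cap: d = 4.3339 cm → contributes +377.89 cm⁴
Total I = 853.01 cm⁴.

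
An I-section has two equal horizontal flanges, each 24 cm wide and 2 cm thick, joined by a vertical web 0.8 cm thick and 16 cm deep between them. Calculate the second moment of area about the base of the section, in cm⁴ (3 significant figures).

Decompose the section into non-overlapping parts with the origin at the bottom-left of its bounding rectangle.
Bottom flange: 24 × 2, A = 48 cm², y = 1 cm, Ī = 16 cm⁴.
Web: 0.8 × 16, A = 12.8 cm², y = 10 cm, Ī = 273.07 cm⁴.
Top flange: 24 × 2, A = 48 cm², y = 19 cm, Ī = 16 cm⁴.
Transfer each piece to a horizontal axis along the bottom face using Ī + A·d² with d = y − 0:
  bottom flange: d = 1 cm → contributes +64 cm⁴
  web: d = 10 cm → contributes +1553.1 cm⁴
  top flange: d = 19 cm → contributes +17 344 cm⁴
Total I = 18 961 cm⁴.

I_base ≈ 1.90 × 10⁴ cm⁴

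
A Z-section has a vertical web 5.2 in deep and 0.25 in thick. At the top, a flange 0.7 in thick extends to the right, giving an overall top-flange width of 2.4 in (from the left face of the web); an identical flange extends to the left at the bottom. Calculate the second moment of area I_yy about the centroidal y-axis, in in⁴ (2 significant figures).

I_yy ≈ 5.5 in⁴

Split into non-overlapping primitives; take the origin at the lower-left of the bounding box.
Web: 0.25 × 5.2, A = 1.3 in², x = 2.275 in, Ī = 0.006771 in⁴.
Top flange (beyond web): 2.15 × 0.7, A = 1.505 in², x = 3.475 in, Ī = 0.5797 in⁴.
Bottom flange (beyond web): 2.15 × 0.7, A = 1.505 in², x = 1.075 in, Ī = 0.5797 in⁴.
Centroid: x̄ = ΣA·x / ΣA = 2.275 in.
Transfer each piece to the centroidal y-axis using Ī + A·d² with d = x − 2.275:
  web: d = 0 in → contributes +0.006771 in⁴
  top flange (beyond web): d = 1.2 in → contributes +2.747 in⁴
  bottom flange (beyond web): d = -1.2 in → contributes +2.747 in⁴
Total I = 5.501 in⁴.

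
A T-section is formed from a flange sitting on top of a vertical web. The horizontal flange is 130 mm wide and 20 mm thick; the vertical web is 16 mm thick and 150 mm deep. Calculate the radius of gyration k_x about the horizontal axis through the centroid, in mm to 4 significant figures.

Break the section into simple shapes (no overlaps), measuring from the bottom-left corner of the bounding box.
Flange: 130 × 20, A = 2 600 mm², y = 160 mm, Ī = 86666.7 mm⁴.
Web: 16 × 150, A = 2 400 mm², y = 75 mm, Ī = 4 500 000 mm⁴.
Centroid: ȳ = ΣA·y / ΣA = 119.2 mm.
Transfer each piece to the horizontal axis through the centroid using Ī + A·d² with d = y − 119.2:
  flange: d = 40.8 mm → contributes +4 414 731 mm⁴
  web: d = -44.2 mm → contributes +9 188 736 mm⁴
Total I = 13 603 467 mm⁴.
Radius of gyration: k = √(I/A) = √(13 603 467 / 5 000) = 52.1603 mm.

k_x ≈ 52.16 mm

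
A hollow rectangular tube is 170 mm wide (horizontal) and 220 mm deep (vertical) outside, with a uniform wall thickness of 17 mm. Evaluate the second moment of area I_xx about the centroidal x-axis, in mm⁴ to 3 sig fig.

I_xx ≈ 7.79 × 10⁷ mm⁴

Decompose the section into non-overlapping parts with the origin at the bottom-left of its bounding rectangle.
Outer rectangle: 170 × 220, A = 37 400 mm², y = 110 mm, Ī = 150 846 667 mm⁴.
Inner void (subtracted): 136 × 186, A = 25 296 mm², y = 110 mm, Ī = 72 928 368 mm⁴.
By symmetry the centroid is at mid-height, ȳ = 110 mm.
All pieces are centred on the centroidal x-axis, so I = ΣĪ (holes subtracted) = 77 918 299 mm⁴.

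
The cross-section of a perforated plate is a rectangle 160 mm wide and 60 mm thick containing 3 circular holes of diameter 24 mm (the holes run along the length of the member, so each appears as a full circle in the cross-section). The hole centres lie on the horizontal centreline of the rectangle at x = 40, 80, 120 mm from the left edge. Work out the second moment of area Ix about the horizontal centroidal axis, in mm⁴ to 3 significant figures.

Decompose the section into non-overlapping parts with the origin at the bottom-left of its bounding rectangle.
Plate: 160 × 60, A = 9 600 mm², y = 30 mm, Ī = 2 880 000 mm⁴.
Hole 1 (subtracted): ⌀24, A = 452.39 mm², y = 30 mm, Ī = 16 286 mm⁴.
Hole 2 (subtracted): ⌀24, A = 452.39 mm², y = 30 mm, Ī = 16 286 mm⁴.
Hole 3 (subtracted): ⌀24, A = 452.39 mm², y = 30 mm, Ī = 16 286 mm⁴.
By symmetry the centroid is at mid-height, ȳ = 30 mm.
All pieces are centred on the horizontal centroidal axis, so I = ΣĪ (holes subtracted) = 2 831 142 mm⁴.

Ix ≈ 2.83 × 10⁶ mm⁴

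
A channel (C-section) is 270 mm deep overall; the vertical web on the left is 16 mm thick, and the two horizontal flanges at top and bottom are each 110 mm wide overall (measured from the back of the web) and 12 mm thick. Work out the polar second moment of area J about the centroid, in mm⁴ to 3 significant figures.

Decompose the section into non-overlapping parts with the origin at the bottom-left of its bounding rectangle.
Web: 16 × 270, A = 4 320 mm², y = 135 mm, Ī = 26 244 000 mm⁴.
Top flange (beyond web): 94 × 12, A = 1 128 mm², y = 264 mm, Ī = 13 536 mm⁴.
Bottom flange (beyond web): 94 × 12, A = 1 128 mm², y = 6 mm, Ī = 13 536 mm⁴.
By symmetry the centroid is at mid-height, ȳ = 135 mm.
Transfer each piece to the centroidal x-axis using Ī + A·d² with d = y − 135:
  web: d = 0 mm → contributes +26 244 000 mm⁴
  top flange (beyond web): d = 129 mm → contributes +18 784 584 mm⁴
  bottom flange (beyond web): d = -129 mm → contributes +18 784 584 mm⁴
Total I = 63 813 168 mm⁴.
For the y-axis: x̄ = 26.869 mm.
Repeating about the centroidal y-axis gives I_y = 6 236 510 mm⁴.
Polar second moment: J = I_x + I_y = 70 049 678 mm⁴.

J ≈ 7.00 × 10⁷ mm⁴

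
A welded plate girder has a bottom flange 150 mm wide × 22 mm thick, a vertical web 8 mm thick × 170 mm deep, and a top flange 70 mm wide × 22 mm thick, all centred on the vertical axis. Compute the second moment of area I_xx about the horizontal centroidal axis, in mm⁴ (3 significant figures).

I_xx ≈ 4.35 × 10⁷ mm⁴

Split into non-overlapping primitives; take the origin at the lower-left of the bounding box.
Bottom plate: 150 × 22, A = 3 300 mm², y = 11 mm, Ī = 133 100 mm⁴.
Web plate: 8 × 170, A = 1 360 mm², y = 107 mm, Ī = 3 275 333 mm⁴.
Top plate: 70 × 22, A = 1 540 mm², y = 203 mm, Ī = 62 113 mm⁴.
Centroid: ȳ = ΣA·y / ΣA = 79.748 mm.
Transfer each piece to the horizontal centroidal axis using Ī + A·d² with d = y − 79.748:
  bottom plate: d = -68.748 mm → contributes +15 730 024 mm⁴
  web plate: d = 27.252 mm → contributes +4 285 338 mm⁴
  top plate: d = 123.25 mm → contributes +23 456 192 mm⁴
Total I = 43 471 554 mm⁴.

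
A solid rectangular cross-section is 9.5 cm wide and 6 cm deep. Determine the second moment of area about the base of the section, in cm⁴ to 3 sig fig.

The section: 9.5 × 6, A = 57 cm², y = 3 cm, Ī = 171 cm⁴.
Transfer it to the base of the section using Ī + A·d² with d = y − 0:
  the section: d = 3 cm → contributes +684 cm⁴
Total I = 684 cm⁴.

I_base ≈ 684 cm⁴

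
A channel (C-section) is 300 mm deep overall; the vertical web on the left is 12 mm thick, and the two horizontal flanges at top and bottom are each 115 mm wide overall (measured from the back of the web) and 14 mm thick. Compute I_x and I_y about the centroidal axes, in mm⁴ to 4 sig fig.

Split into non-overlapping primitives; take the origin at the lower-left of the bounding box.
Web: 12 × 300, A = 3 600 mm², y = 150 mm, Ī = 27 000 000 mm⁴.
Top flange (beyond web): 103 × 14, A = 1 442 mm², y = 293 mm, Ī = 23552.7 mm⁴.
Bottom flange (beyond web): 103 × 14, A = 1 442 mm², y = 7 mm, Ī = 23552.7 mm⁴.
By symmetry the centroid is at mid-height, ȳ = 150 mm.
Transfer each piece to the centroidal x-axis using Ī + A·d² with d = y − 150:
  web: d = 0 mm → contributes +27 000 000 mm⁴
  top flange (beyond web): d = 143 mm → contributes +29 511 011 mm⁴
  bottom flange (beyond web): d = -143 mm → contributes +29 511 011 mm⁴
Total I = 86 022 021 mm⁴.
For the y-axis: x̄ = 31.5753 mm.
Repeating about the centroidal y-axis gives I_y = 7 886 976 mm⁴.

I_x ≈ 8.602 × 10⁷ mm⁴, I_y ≈ 7.887 × 10⁶ mm⁴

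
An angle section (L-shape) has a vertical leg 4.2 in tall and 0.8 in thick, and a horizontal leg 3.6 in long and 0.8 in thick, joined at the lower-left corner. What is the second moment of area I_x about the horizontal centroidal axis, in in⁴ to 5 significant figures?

I_x ≈ 8.9428 in⁴

Decompose the section into non-overlapping parts with the origin at the bottom-left of its bounding rectangle.
Vertical leg: 0.8 × 4.2, A = 3.36 in², y = 2.1 in, Ī = 4.9392 in⁴.
Horizontal leg (remainder): 2.8 × 0.8, A = 2.24 in², y = 0.4 in, Ī = 0.1194667 in⁴.
Centroid: ȳ = ΣA·y / ΣA = 1.42 in.
Transfer each piece to the horizontal centroidal axis using Ī + A·d² with d = y − 1.42:
  vertical leg: d = 0.68 in → contributes +6.492864 in⁴
  horizontal leg (remainder): d = -1.02 in → contributes +2.449963 in⁴
Total I = 8.942827 in⁴.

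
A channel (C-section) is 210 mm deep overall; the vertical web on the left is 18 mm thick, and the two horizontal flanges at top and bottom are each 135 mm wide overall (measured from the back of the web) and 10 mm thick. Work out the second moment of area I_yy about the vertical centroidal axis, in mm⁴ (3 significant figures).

Treat the section as a set of non-overlapping primitives; coordinates are from the bounding-box lower-left.
Web: 18 × 210, A = 3 780 mm², x = 9 mm, Ī = 102 060 mm⁴.
Top flange (beyond web): 117 × 10, A = 1 170 mm², x = 76.5 mm, Ī = 1 334 678 mm⁴.
Bottom flange (beyond web): 117 × 10, A = 1 170 mm², x = 76.5 mm, Ī = 1 334 678 mm⁴.
Centroid: x̄ = ΣA·x / ΣA = 34.809 mm.
Transfer each piece to the vertical centroidal axis using Ī + A·d² with d = x − 34.809:
  web: d = -25.809 mm → contributes +2 619 901 mm⁴
  top flange (beyond web): d = 41.691 mm → contributes +3 368 318 mm⁴
  bottom flange (beyond web): d = 41.691 mm → contributes +3 368 318 mm⁴
Total I = 9 356 536 mm⁴.

I_yy ≈ 9.36 × 10⁶ mm⁴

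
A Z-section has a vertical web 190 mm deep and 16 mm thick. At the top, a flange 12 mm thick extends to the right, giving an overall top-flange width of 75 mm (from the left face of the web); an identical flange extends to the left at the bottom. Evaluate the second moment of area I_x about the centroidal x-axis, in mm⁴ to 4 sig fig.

I_x ≈ 2.038 × 10⁷ mm⁴

Decompose the section into non-overlapping parts with the origin at the bottom-left of its bounding rectangle.
Web: 16 × 190, A = 3 040 mm², y = 95 mm, Ī = 9 145 333 mm⁴.
Top flange (beyond web): 59 × 12, A = 708 mm², y = 184 mm, Ī = 8 496 mm⁴.
Bottom flange (beyond web): 59 × 12, A = 708 mm², y = 6 mm, Ī = 8 496 mm⁴.
Centroid: ȳ = ΣA·y / ΣA = 95 mm.
Transfer each piece to the centroidal x-axis using Ī + A·d² with d = y − 95:
  web: d = 0 mm → contributes +9 145 333 mm⁴
  top flange (beyond web): d = 89 mm → contributes +5 616 564 mm⁴
  bottom flange (beyond web): d = -89 mm → contributes +5 616 564 mm⁴
Total I = 20 378 461 mm⁴.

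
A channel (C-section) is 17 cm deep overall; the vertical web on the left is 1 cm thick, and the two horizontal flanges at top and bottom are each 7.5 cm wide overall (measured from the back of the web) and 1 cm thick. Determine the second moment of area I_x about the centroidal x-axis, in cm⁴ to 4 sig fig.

I_x ≈ 1243 cm⁴

Treat the section as a set of non-overlapping primitives; coordinates are from the bounding-box lower-left.
Web: 1 × 17, A = 17 cm², y = 8.5 cm, Ī = 409.417 cm⁴.
Top flange (beyond web): 6.5 × 1, A = 6.5 cm², y = 16.5 cm, Ī = 0.541667 cm⁴.
Bottom flange (beyond web): 6.5 × 1, A = 6.5 cm², y = 0.5 cm, Ī = 0.541667 cm⁴.
By symmetry the centroid is at mid-height, ȳ = 8.5 cm.
Transfer each piece to the centroidal x-axis using Ī + A·d² with d = y − 8.5:
  web: d = 0 cm → contributes +409.417 cm⁴
  top flange (beyond web): d = 8 cm → contributes +416.542 cm⁴
  bottom flange (beyond web): d = -8 cm → contributes +416.542 cm⁴
Total I = 1242.5 cm⁴.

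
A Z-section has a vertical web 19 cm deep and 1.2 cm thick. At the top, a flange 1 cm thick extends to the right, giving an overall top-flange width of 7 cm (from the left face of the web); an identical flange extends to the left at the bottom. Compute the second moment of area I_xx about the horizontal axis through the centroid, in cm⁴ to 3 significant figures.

Decompose the section into non-overlapping parts with the origin at the bottom-left of its bounding rectangle.
Web: 1.2 × 19, A = 22.8 cm², y = 9.5 cm, Ī = 685.9 cm⁴.
Top flange (beyond web): 5.8 × 1, A = 5.8 cm², y = 18.5 cm, Ī = 0.48333 cm⁴.
Bottom flange (beyond web): 5.8 × 1, A = 5.8 cm², y = 0.5 cm, Ī = 0.48333 cm⁴.
Centroid: ȳ = ΣA·y / ΣA = 9.5 cm.
Transfer each piece to the horizontal axis through the centroid using Ī + A·d² with d = y − 9.5:
  web: d = 0 cm → contributes +685.9 cm⁴
  top flange (beyond web): d = 9 cm → contributes +470.28 cm⁴
  bottom flange (beyond web): d = -9 cm → contributes +470.28 cm⁴
Total I = 1626.5 cm⁴.

I_xx ≈ 1630 cm⁴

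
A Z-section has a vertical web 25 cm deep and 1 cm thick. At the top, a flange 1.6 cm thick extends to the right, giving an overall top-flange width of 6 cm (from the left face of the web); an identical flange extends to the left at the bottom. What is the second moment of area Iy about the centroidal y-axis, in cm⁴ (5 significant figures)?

Treat the section as a set of non-overlapping primitives; coordinates are from the bounding-box lower-left.
Web: 1 × 25, A = 25 cm², x = 5.5 cm, Ī = 2.083333 cm⁴.
Top flange (beyond web): 5 × 1.6, A = 8 cm², x = 8.5 cm, Ī = 16.66667 cm⁴.
Bottom flange (beyond web): 5 × 1.6, A = 8 cm², x = 2.5 cm, Ī = 16.66667 cm⁴.
Centroid: x̄ = ΣA·x / ΣA = 5.5 cm.
Transfer each piece to the centroidal y-axis using Ī + A·d² with d = x − 5.5:
  web: d = 0 cm → contributes +2.083333 cm⁴
  top flange (beyond web): d = 3 cm → contributes +88.66667 cm⁴
  bottom flange (beyond web): d = -3 cm → contributes +88.66667 cm⁴
Total I = 179.4167 cm⁴.

Iy ≈ 179.42 cm⁴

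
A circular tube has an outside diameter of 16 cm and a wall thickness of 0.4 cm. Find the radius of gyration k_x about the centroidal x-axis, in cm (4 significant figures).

k_x ≈ 5.517 cm

Decompose the section into non-overlapping parts with the origin at the bottom-left of its bounding rectangle.
Outer circle: ⌀16, A = 201.062 cm², y = 8 cm, Ī = 3216.99 cm⁴.
Bore (subtracted): ⌀15.2, A = 181.458 cm², y = 8 cm, Ī = 2620.26 cm⁴.
By symmetry the centroid is at mid-height, ȳ = 8 cm.
All pieces are centred on the centroidal x-axis, so I = ΣĪ (holes subtracted) = 596.732 cm⁴.
Radius of gyration: k = √(I/A) = √(596.732 / 19.6035) = 5.51725 cm.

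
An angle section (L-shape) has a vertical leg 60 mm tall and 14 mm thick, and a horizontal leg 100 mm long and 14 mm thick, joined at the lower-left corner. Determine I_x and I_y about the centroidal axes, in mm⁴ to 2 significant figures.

Decompose the section into non-overlapping parts with the origin at the bottom-left of its bounding rectangle.
Vertical leg: 14 × 60, A = 840 mm², y = 30 mm, Ī = 252 000 mm⁴.
Horizontal leg (remainder): 86 × 14, A = 1 204 mm², y = 7 mm, Ī = 19 665 mm⁴.
Centroid: ȳ = ΣA·y / ΣA = 16.45 mm.
Transfer each piece to the centroidal x-axis using Ī + A·d² with d = y − 16.45:
  vertical leg: d = 13.55 mm → contributes +406 179 mm⁴
  horizontal leg (remainder): d = -9.452 mm → contributes +127 232 mm⁴
Total I = 533 412 mm⁴.
For the y-axis: x̄ = 36.45 mm.
Repeating about the centroidal y-axis gives I_y = 1 992 772 mm⁴.

I_x ≈ 5.3 × 10⁵ mm⁴, I_y ≈ 2.0 × 10⁶ mm⁴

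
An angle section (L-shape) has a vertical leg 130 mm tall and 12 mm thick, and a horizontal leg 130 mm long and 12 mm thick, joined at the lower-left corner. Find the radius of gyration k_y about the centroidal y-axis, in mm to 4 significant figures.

Split into non-overlapping primitives; take the origin at the lower-left of the bounding box.
Vertical leg: 12 × 130, A = 1 560 mm², x = 6 mm, Ī = 18 720 mm⁴.
Horizontal leg (remainder): 118 × 12, A = 1 416 mm², x = 71 mm, Ī = 1 643 032 mm⁴.
Centroid: x̄ = ΣA·x / ΣA = 36.9274 mm.
Transfer each piece to the centroidal y-axis using Ī + A·d² with d = x − 36.9274:
  vertical leg: d = -30.9274 mm → contributes +1 510 868 mm⁴
  horizontal leg (remainder): d = 34.0726 mm → contributes +3 286 924 mm⁴
Total I = 4 797 792 mm⁴.
Radius of gyration: k = √(I/A) = √(4 797 792 / 2 976) = 40.1517 mm.

k_y ≈ 40.15 mm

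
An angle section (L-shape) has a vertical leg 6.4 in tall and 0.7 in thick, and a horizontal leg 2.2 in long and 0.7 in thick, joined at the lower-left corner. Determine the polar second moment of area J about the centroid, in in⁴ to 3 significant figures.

J ≈ 23.7 in⁴

Treat the section as a set of non-overlapping primitives; coordinates are from the bounding-box lower-left.
Vertical leg: 0.7 × 6.4, A = 4.48 in², y = 3.2 in, Ī = 15.292 in⁴.
Horizontal leg (remainder): 1.5 × 0.7, A = 1.05 in², y = 0.35 in, Ī = 0.042875 in⁴.
Centroid: ȳ = ΣA·y / ΣA = 2.6589 in.
Transfer each piece to the centroidal x-axis using Ī + A·d² with d = y − 2.6589:
  vertical leg: d = 0.54114 in → contributes +16.604 in⁴
  horizontal leg (remainder): d = -2.3089 in → contributes +5.6403 in⁴
Total I = 22.244 in⁴.
For the y-axis: x̄ = 0.55886 in.
Repeating about the centroidal y-axis gives I_y = 1.4091 in⁴.
Polar second moment: J = I_x + I_y = 23.653 in⁴.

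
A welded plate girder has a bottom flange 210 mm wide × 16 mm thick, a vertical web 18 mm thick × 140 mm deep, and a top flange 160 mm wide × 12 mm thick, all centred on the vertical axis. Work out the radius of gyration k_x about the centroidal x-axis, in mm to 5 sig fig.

k_x ≈ 66.035 mm

Split into non-overlapping primitives; take the origin at the lower-left of the bounding box.
Bottom plate: 210 × 16, A = 3 360 mm², y = 8 mm, Ī = 71 680 mm⁴.
Web plate: 18 × 140, A = 2 520 mm², y = 86 mm, Ī = 4 116 000 mm⁴.
Top plate: 160 × 12, A = 1 920 mm², y = 162 mm, Ī = 23 040 mm⁴.
Centroid: ȳ = ΣA·y / ΣA = 71.10769 mm.
Transfer each piece to the centroidal x-axis using Ī + A·d² with d = y − 71.10769:
  bottom plate: d = -63.10769 mm → contributes +13 453 152 mm⁴
  web plate: d = 14.89231 mm → contributes +4 674 888 mm⁴
  top plate: d = 90.89231 mm → contributes +15 884 950 mm⁴
Total I = 34 012 990 mm⁴.
Radius of gyration: k = √(I/A) = √(34 012 990 / 7 800) = 66.03514 mm.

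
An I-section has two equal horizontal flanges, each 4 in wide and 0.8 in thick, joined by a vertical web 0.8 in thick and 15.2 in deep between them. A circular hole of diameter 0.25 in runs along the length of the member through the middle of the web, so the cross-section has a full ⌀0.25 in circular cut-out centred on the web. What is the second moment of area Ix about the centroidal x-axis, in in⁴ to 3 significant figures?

Ix ≈ 644 in⁴

Treat the section as a set of non-overlapping primitives; coordinates are from the bounding-box lower-left.
Bottom flange: 4 × 0.8, A = 3.2 in², y = 0.4 in, Ī = 0.17067 in⁴.
Web: 0.8 × 15.2, A = 12.16 in², y = 8.4 in, Ī = 234.12 in⁴.
Top flange: 4 × 0.8, A = 3.2 in², y = 16.4 in, Ī = 0.17067 in⁴.
Hole (subtracted): ⌀0.25, A = 0.049087 in², y = 8.4 in, Ī = 0.00019175 in⁴.
By symmetry the centroid is at mid-height, ȳ = 8.4 in.
Transfer each piece to the centroidal x-axis using Ī + A·d² with d = y − 8.4:
  bottom flange: d = -8 in → contributes +204.97 in⁴
  web: d = 0 in → contributes +234.12 in⁴
  top flange: d = 8 in → contributes +204.97 in⁴
  hole: d = 0 in → contributes −0.00019175 in⁴
Total I = 644.06 in⁴.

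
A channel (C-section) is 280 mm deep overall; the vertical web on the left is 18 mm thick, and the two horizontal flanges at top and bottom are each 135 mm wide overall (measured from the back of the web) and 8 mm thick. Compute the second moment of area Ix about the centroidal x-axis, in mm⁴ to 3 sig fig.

Ix ≈ 6.76 × 10⁷ mm⁴

Treat the section as a set of non-overlapping primitives; coordinates are from the bounding-box lower-left.
Web: 18 × 280, A = 5 040 mm², y = 140 mm, Ī = 32 928 000 mm⁴.
Top flange (beyond web): 117 × 8, A = 936 mm², y = 276 mm, Ī = 4 992 mm⁴.
Bottom flange (beyond web): 117 × 8, A = 936 mm², y = 4 mm, Ī = 4 992 mm⁴.
By symmetry the centroid is at mid-height, ȳ = 140 mm.
Transfer each piece to the centroidal x-axis using Ī + A·d² with d = y − 140:
  web: d = 0 mm → contributes +32 928 000 mm⁴
  top flange (beyond web): d = 136 mm → contributes +17 317 248 mm⁴
  bottom flange (beyond web): d = -136 mm → contributes +17 317 248 mm⁴
Total I = 67 562 496 mm⁴.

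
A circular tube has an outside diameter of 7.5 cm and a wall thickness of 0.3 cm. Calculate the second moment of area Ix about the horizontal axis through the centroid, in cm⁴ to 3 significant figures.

Treat the section as a set of non-overlapping primitives; coordinates are from the bounding-box lower-left.
Outer circle: ⌀7.5, A = 44.179 cm², y = 3.75 cm, Ī = 155.32 cm⁴.
Bore (subtracted): ⌀6.9, A = 37.393 cm², y = 3.75 cm, Ī = 111.27 cm⁴.
By symmetry the centroid is at mid-height, ȳ = 3.75 cm.
All pieces are centred on the horizontal axis through the centroid, so I = ΣĪ (holes subtracted) = 44.049 cm⁴.

Ix ≈ 44.0 cm⁴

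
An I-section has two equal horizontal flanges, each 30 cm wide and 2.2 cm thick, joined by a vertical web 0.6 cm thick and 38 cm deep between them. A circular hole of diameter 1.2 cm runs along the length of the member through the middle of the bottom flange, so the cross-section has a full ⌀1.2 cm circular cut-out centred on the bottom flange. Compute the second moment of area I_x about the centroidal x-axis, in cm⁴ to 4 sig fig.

I_x ≈ 5.567 × 10⁴ cm⁴

Treat the section as a set of non-overlapping primitives; coordinates are from the bounding-box lower-left.
Bottom flange: 30 × 2.2, A = 66 cm², y = 1.1 cm, Ī = 26.62 cm⁴.
Web: 0.6 × 38, A = 22.8 cm², y = 21.2 cm, Ī = 2743.6 cm⁴.
Top flange: 30 × 2.2, A = 66 cm², y = 41.3 cm, Ī = 26.62 cm⁴.
Hole (subtracted): ⌀1.2, A = 1.13097 cm², y = 1.1 cm, Ī = 0.101788 cm⁴.
Centroid: ȳ = ΣA·y / ΣA = 21.3479 cm.
Transfer each piece to the centroidal x-axis using Ī + A·d² with d = y − 21.3479:
  bottom flange: d = -20.2479 cm → contributes +27085.2 cm⁴
  web: d = -0.147932 cm → contributes +2744.1 cm⁴
  top flange: d = 19.9521 cm → contributes +26300.2 cm⁴
  hole: d = -20.2479 cm → contributes −463.777 cm⁴
Total I = 55665.8 cm⁴.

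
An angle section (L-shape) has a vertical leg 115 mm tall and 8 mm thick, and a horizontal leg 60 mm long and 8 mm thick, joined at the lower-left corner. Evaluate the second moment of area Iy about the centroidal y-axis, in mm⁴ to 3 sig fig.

Iy ≈ 3.56 × 10⁵ mm⁴

Treat the section as a set of non-overlapping primitives; coordinates are from the bounding-box lower-left.
Vertical leg: 8 × 115, A = 920 mm², x = 4 mm, Ī = 4906.7 mm⁴.
Horizontal leg (remainder): 52 × 8, A = 416 mm², x = 34 mm, Ī = 93 739 mm⁴.
Centroid: x̄ = ΣA·x / ΣA = 13.341 mm.
Transfer each piece to the centroidal y-axis using Ī + A·d² with d = x − 13.341:
  vertical leg: d = -9.3413 mm → contributes +85 186 mm⁴
  horizontal leg (remainder): d = 20.659 mm → contributes +271 280 mm⁴
Total I = 356 466 mm⁴.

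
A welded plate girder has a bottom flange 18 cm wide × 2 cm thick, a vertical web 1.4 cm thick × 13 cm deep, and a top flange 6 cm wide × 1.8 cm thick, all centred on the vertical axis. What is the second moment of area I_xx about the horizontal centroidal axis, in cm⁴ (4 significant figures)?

Split into non-overlapping primitives; take the origin at the lower-left of the bounding box.
Bottom plate: 18 × 2, A = 36 cm², y = 1 cm, Ī = 12 cm⁴.
Web plate: 1.4 × 13, A = 18.2 cm², y = 8.5 cm, Ī = 256.317 cm⁴.
Top plate: 6 × 1.8, A = 10.8 cm², y = 15.9 cm, Ī = 2.916 cm⁴.
Centroid: ȳ = ΣA·y / ΣA = 5.57569 cm.
Transfer each piece to the horizontal centroidal axis using Ī + A·d² with d = y − 5.57569:
  bottom plate: d = -4.57569 cm → contributes +765.731 cm⁴
  web plate: d = 2.92431 cm → contributes +411.955 cm⁴
  top plate: d = 10.3243 cm → contributes +1154.1 cm⁴
Total I = 2331.79 cm⁴.

I_xx ≈ 2332 cm⁴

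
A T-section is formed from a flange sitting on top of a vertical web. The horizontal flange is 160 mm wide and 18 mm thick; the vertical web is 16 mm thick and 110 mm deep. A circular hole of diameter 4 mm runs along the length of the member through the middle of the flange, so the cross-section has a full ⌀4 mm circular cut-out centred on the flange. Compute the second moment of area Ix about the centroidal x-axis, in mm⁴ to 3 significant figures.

Ix ≈ 6.32 × 10⁶ mm⁴

Break the section into simple shapes (no overlaps), measuring from the bottom-left corner of the bounding box.
Flange: 160 × 18, A = 2 880 mm², y = 119 mm, Ī = 77 760 mm⁴.
Web: 16 × 110, A = 1 760 mm², y = 55 mm, Ī = 1 774 667 mm⁴.
Hole (subtracted): ⌀4, A = 12.566 mm², y = 119 mm, Ī = 12.566 mm⁴.
Centroid: ȳ = ΣA·y / ΣA = 94.658 mm.
Transfer each piece to the centroidal x-axis using Ī + A·d² with d = y − 94.658:
  flange: d = 24.342 mm → contributes +1 784 225 mm⁴
  web: d = -39.658 mm → contributes +4 542 749 mm⁴
  hole: d = 24.342 mm → contributes −7458.4 mm⁴
Total I = 6 319 515 mm⁴.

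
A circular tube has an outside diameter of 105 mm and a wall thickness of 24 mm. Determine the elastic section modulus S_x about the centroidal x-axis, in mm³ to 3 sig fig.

S_x ≈ 1.04 × 10⁵ mm³

Split into non-overlapping primitives; take the origin at the lower-left of the bounding box.
Outer circle: ⌀105, A = 8 659 mm², y = 52.5 mm, Ī = 5 966 602 mm⁴.
Bore (subtracted): ⌀57, A = 2551.8 mm², y = 52.5 mm, Ī = 518 166 mm⁴.
By symmetry the centroid is at mid-height, ȳ = 52.5 mm.
All pieces are centred on the centroidal x-axis, so I = ΣĪ (holes subtracted) = 5 448 436 mm⁴.
Extreme fibre distance c = 52.5 mm; S = I/c = 103 780 mm³.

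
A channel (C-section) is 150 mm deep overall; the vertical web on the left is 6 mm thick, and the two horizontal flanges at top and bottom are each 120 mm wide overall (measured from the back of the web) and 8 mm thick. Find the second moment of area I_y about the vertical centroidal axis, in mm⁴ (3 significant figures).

I_y ≈ 4.15 × 10⁶ mm⁴

Split into non-overlapping primitives; take the origin at the lower-left of the bounding box.
Web: 6 × 150, A = 900 mm², x = 3 mm, Ī = 2 700 mm⁴.
Top flange (beyond web): 114 × 8, A = 912 mm², x = 63 mm, Ī = 987 696 mm⁴.
Bottom flange (beyond web): 114 × 8, A = 912 mm², x = 63 mm, Ī = 987 696 mm⁴.
Centroid: x̄ = ΣA·x / ΣA = 43.176 mm.
Transfer each piece to the vertical centroidal axis using Ī + A·d² with d = x − 43.176:
  web: d = -40.176 mm → contributes +1 455 415 mm⁴
  top flange (beyond web): d = 19.824 mm → contributes +1 346 096 mm⁴
  bottom flange (beyond web): d = 19.824 mm → contributes +1 346 096 mm⁴
Total I = 4 147 607 mm⁴.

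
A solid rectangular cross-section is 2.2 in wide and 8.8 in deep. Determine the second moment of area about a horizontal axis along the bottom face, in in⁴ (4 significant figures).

The section: 2.2 × 8.8, A = 19.36 in², y = 4.4 in, Ī = 124.937 in⁴.
Transfer it to the bottom edge using Ī + A·d² with d = y − 0:
  the section: d = 4.4 in → contributes +499.746 in⁴
Total I = 499.746 in⁴.

I_base ≈ 499.7 in⁴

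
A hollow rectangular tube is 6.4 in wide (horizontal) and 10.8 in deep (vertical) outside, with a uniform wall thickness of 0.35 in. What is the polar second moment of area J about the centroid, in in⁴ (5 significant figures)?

Split into non-overlapping primitives; take the origin at the lower-left of the bounding box.
Outer rectangle: 6.4 × 10.8, A = 69.12 in², y = 5.4 in, Ī = 671.8464 in⁴.
Inner void (subtracted): 5.7 × 10.1, A = 57.57 in², y = 5.4 in, Ī = 489.393 in⁴.
By symmetry the centroid is at mid-height, ȳ = 5.4 in.
All pieces are centred on the centroidal x-axis, so I = ΣĪ (holes subtracted) = 182.4534 in⁴.
Repeating about the centroidal y-axis gives I_y = 80.05883 in⁴.
Polar second moment: J = I_x + I_y = 262.5123 in⁴.

J ≈ 262.51 in⁴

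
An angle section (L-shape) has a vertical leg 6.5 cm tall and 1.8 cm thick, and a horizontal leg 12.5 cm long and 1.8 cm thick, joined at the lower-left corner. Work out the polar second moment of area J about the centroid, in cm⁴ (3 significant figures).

J ≈ 558 cm⁴

Decompose the section into non-overlapping parts with the origin at the bottom-left of its bounding rectangle.
Vertical leg: 1.8 × 6.5, A = 11.7 cm², y = 3.25 cm, Ī = 41.194 cm⁴.
Horizontal leg (remainder): 10.7 × 1.8, A = 19.26 cm², y = 0.9 cm, Ī = 5.2002 cm⁴.
Centroid: ȳ = ΣA·y / ΣA = 1.7881 cm.
Transfer each piece to the centroidal x-axis using Ī + A·d² with d = y − 1.7881:
  vertical leg: d = 1.4619 cm → contributes +66.199 cm⁴
  horizontal leg (remainder): d = -0.88808 cm → contributes +20.39 cm⁴
Total I = 86.589 cm⁴.
For the y-axis: x̄ = 4.7881 cm.
Repeating about the centroidal y-axis gives I_y = 471.23 cm⁴.
Polar second moment: J = I_x + I_y = 557.82 cm⁴.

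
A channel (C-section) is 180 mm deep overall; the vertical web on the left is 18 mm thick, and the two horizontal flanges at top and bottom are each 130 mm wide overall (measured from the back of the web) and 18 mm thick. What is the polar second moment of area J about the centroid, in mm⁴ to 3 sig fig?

Split into non-overlapping primitives; take the origin at the lower-left of the bounding box.
Web: 18 × 180, A = 3 240 mm², y = 90 mm, Ī = 8 748 000 mm⁴.
Top flange (beyond web): 112 × 18, A = 2 016 mm², y = 171 mm, Ī = 54 432 mm⁴.
Bottom flange (beyond web): 112 × 18, A = 2 016 mm², y = 9 mm, Ī = 54 432 mm⁴.
By symmetry the centroid is at mid-height, ȳ = 90 mm.
Transfer each piece to the centroidal x-axis using Ī + A·d² with d = y − 90:
  web: d = 0 mm → contributes +8 748 000 mm⁴
  top flange (beyond web): d = 81 mm → contributes +13 281 408 mm⁴
  bottom flange (beyond web): d = -81 mm → contributes +13 281 408 mm⁴
Total I = 35 310 816 mm⁴.
For the y-axis: x̄ = 45.04 mm.
Repeating about the centroidal y-axis gives I_y = 11 892 205 mm⁴.
Polar second moment: J = I_x + I_y = 47 203 021 mm⁴.

J ≈ 4.72 × 10⁷ mm⁴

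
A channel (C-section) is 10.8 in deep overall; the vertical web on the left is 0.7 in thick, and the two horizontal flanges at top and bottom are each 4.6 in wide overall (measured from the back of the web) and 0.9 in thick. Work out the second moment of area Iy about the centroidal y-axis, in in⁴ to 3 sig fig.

Iy ≈ 28.5 in⁴

Split into non-overlapping primitives; take the origin at the lower-left of the bounding box.
Web: 0.7 × 10.8, A = 7.56 in², x = 0.35 in, Ī = 0.3087 in⁴.
Top flange (beyond web): 3.9 × 0.9, A = 3.51 in², x = 2.65 in, Ī = 4.4489 in⁴.
Bottom flange (beyond web): 3.9 × 0.9, A = 3.51 in², x = 2.65 in, Ī = 4.4489 in⁴.
Centroid: x̄ = ΣA·x / ΣA = 1.4574 in.
Transfer each piece to the centroidal y-axis using Ī + A·d² with d = x − 1.4574:
  web: d = -1.1074 in → contributes +9.5799 in⁴
  top flange (beyond web): d = 1.1926 in → contributes +9.4411 in⁴
  bottom flange (beyond web): d = 1.1926 in → contributes +9.4411 in⁴
Total I = 28.462 in⁴.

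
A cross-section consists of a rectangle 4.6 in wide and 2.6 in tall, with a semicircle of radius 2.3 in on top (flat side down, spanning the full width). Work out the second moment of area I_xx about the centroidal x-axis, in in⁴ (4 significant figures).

Decompose the section into non-overlapping parts with the origin at the bottom-left of its bounding rectangle.
Rectangular body: 4.6 × 2.6, A = 11.96 in², y = 1.3 in, Ī = 6.73747 in⁴.
Semicircular cap: semicircle r = 2.3, A = 8.30951 in², y = 3.57615 in, Ī = 3.07145 in⁴.
Centroid: ȳ = ΣA·y / ΣA = 2.23311 in.
Transfer each piece to the centroidal x-axis using Ī + A·d² with d = y − 2.23311:
  rectangular body: d = -0.933111 in → contributes +17.151 in⁴
  semicircular cap: d = 1.34304 in → contributes +18.0598 in⁴
Total I = 35.2108 in⁴.

I_xx ≈ 35.21 in⁴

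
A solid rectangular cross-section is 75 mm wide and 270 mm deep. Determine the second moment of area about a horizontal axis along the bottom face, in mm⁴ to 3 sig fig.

The section: 75 × 270, A = 20 250 mm², y = 135 mm, Ī = 123 018 750 mm⁴.
Transfer it to the base of the section using Ī + A·d² with d = y − 0:
  the section: d = 135 mm → contributes +492 075 000 mm⁴
Total I = 492 075 000 mm⁴.

I_base ≈ 4.92 × 10⁸ mm⁴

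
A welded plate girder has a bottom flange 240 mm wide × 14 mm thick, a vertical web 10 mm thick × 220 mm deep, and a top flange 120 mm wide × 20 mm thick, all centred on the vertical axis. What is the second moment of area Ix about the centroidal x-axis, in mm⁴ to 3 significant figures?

Ix ≈ 8.82 × 10⁷ mm⁴

Treat the section as a set of non-overlapping primitives; coordinates are from the bounding-box lower-left.
Bottom plate: 240 × 14, A = 3 360 mm², y = 7 mm, Ī = 54 880 mm⁴.
Web plate: 10 × 220, A = 2 200 mm², y = 124 mm, Ī = 8 873 333 mm⁴.
Top plate: 120 × 20, A = 2 400 mm², y = 244 mm, Ī = 80 000 mm⁴.
Centroid: ȳ = ΣA·y / ΣA = 110.79 mm.
Transfer each piece to the centroidal x-axis using Ī + A·d² with d = y − 110.79:
  bottom plate: d = -103.79 mm → contributes +36 252 792 mm⁴
  web plate: d = 13.206 mm → contributes +9 257 012 mm⁴
  top plate: d = 133.21 mm → contributes +42 665 232 mm⁴
Total I = 88 175 035 mm⁴.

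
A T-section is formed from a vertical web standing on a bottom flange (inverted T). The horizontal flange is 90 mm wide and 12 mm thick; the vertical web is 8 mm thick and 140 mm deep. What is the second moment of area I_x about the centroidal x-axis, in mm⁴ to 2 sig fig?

Break the section into simple shapes (no overlaps), measuring from the bottom-left corner of the bounding box.
Flange: 90 × 12, A = 1 080 mm², y = 6 mm, Ī = 12 960 mm⁴.
Web: 8 × 140, A = 1 120 mm², y = 82 mm, Ī = 1 829 333 mm⁴.
Centroid: ȳ = ΣA·y / ΣA = 44.69 mm.
Transfer each piece to the centroidal x-axis using Ī + A·d² with d = y − 44.69:
  flange: d = -38.69 mm → contributes +1 629 705 mm⁴
  web: d = 37.31 mm → contributes +3 388 338 mm⁴
Total I = 5 018 043 mm⁴.

I_x ≈ 5.0 × 10⁶ mm⁴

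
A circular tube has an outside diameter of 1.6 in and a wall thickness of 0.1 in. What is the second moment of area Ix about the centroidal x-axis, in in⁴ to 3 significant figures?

Split into non-overlapping primitives; take the origin at the lower-left of the bounding box.
Outer circle: ⌀1.6, A = 2.0106 in², y = 0.8 in, Ī = 0.3217 in⁴.
Bore (subtracted): ⌀1.4, A = 1.5394 in², y = 0.8 in, Ī = 0.18857 in⁴.
By symmetry the centroid is at mid-height, ȳ = 0.8 in.
All pieces are centred on the centroidal x-axis, so I = ΣĪ (holes subtracted) = 0.13312 in⁴.

Ix ≈ 0.133 in⁴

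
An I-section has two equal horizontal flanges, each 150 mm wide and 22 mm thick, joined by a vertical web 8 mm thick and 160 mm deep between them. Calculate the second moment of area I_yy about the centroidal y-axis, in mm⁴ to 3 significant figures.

Decompose the section into non-overlapping parts with the origin at the bottom-left of its bounding rectangle.
Bottom flange: 150 × 22, A = 3 300 mm², x = 75 mm, Ī = 6 187 500 mm⁴.
Web: 8 × 160, A = 1 280 mm², x = 75 mm, Ī = 6826.7 mm⁴.
Top flange: 150 × 22, A = 3 300 mm², x = 75 mm, Ī = 6 187 500 mm⁴.
By symmetry the centroid is at mid-width, x̄ = 75 mm.
All pieces are centred on the centroidal y-axis, so I = ΣĪ = 12 381 827 mm⁴.

I_yy ≈ 1.24 × 10⁷ mm⁴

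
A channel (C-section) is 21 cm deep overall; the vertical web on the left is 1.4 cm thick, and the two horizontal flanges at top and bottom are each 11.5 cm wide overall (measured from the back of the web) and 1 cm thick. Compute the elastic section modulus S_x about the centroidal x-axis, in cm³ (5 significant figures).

Treat the section as a set of non-overlapping primitives; coordinates are from the bounding-box lower-left.
Web: 1.4 × 21, A = 29.4 cm², y = 10.5 cm, Ī = 1080.45 cm⁴.
Top flange (beyond web): 10.1 × 1, A = 10.1 cm², y = 20.5 cm, Ī = 0.8416667 cm⁴.
Bottom flange (beyond web): 10.1 × 1, A = 10.1 cm², y = 0.5 cm, Ī = 0.8416667 cm⁴.
By symmetry the centroid is at mid-height, ȳ = 10.5 cm.
Transfer each piece to the centroidal x-axis using Ī + A·d² with d = y − 10.5:
  web: d = 0 cm → contributes +1080.45 cm⁴
  top flange (beyond web): d = 10 cm → contributes +1010.842 cm⁴
  bottom flange (beyond web): d = -10 cm → contributes +1010.842 cm⁴
Total I = 3102.133 cm⁴.
Extreme fibre distance c = 10.5 cm; S = I/c = 295.4413 cm³.

S_x ≈ 295.44 cm³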